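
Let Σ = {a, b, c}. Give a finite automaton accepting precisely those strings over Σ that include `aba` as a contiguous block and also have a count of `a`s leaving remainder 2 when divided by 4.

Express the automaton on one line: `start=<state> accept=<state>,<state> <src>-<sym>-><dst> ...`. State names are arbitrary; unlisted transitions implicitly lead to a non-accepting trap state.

start=S0 accept=S8 S0-a->S1 S0-b->S0 S0-c->S0 S1-a->S2 S1-b->S3 S1-c->S4 S2-a->S5 S2-b->S6 S2-c->S7 S3-a->S8 S3-b->S4 S3-c->S4 S4-a->S2 S4-b->S4 S4-c->S4 S5-a->S9 S5-b->S10 S5-c->S11 S6-a->S12 S6-b->S7 S6-c->S7 S7-a->S5 S7-b->S7 S7-c->S7 S8-a->S12 S8-b->S8 S8-c->S8 S9-a->S1 S9-b->S13 S9-c->S0 S10-a->S14 S10-b->S11 S10-c->S11 S11-a->S9 S11-b->S11 S11-c->S11 S12-a->S14 S12-b->S12 S12-c->S12 S13-a->S15 S13-b->S0 S13-c->S0 S14-a->S15 S14-b->S14 S14-c->S14 S15-a->S8 S15-b->S15 S15-c->S15

Run two small machines in parallel and take their product. One (4 states) tracks whether and how much of `aba` has been seen; the other (4 states) tracks the count of `a`s modulo 4. Each combined state is a pair, one component from each; accept when both components accept.
16 states suffice.
          a    b    c  
>  S0     S1   S0   S0 
   S1     S2   S3   S4 
   S2     S5   S6   S7 
   S3     S8   S4   S4 
   S4     S2   S4   S4 
   S5     S9  S10  S11 
   S6    S12   S7   S7 
   S7     S5   S7   S7 
 * S8    S12   S8   S8 
   S9     S1  S13   S0 
   S10   S14  S11  S11 
   S11    S9  S11  S11 
   S12   S14  S12  S12 
   S13   S15   S0   S0 
   S14   S15  S14  S14 
   S15    S8  S15  S15 
(> = start, * = accepting)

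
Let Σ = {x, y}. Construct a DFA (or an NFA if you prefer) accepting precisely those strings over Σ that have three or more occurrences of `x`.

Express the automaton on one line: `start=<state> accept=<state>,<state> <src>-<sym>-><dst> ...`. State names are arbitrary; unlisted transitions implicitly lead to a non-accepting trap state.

start=s0 accept=s3,s4 s0-x->s1 s0-y->s0 s1-x->s2 s1-y->s1 s2-x->s3 s2-y->s2 s3-x->s4 s3-y->s3 s4-x->s4 s4-y->s4

Count `x`s, saturating at 4: states s0 through s3 mean 0 through 3 `x`s seen; s4 means more than 3. Each `x` increments (capped at s4); other symbols loop. Accept from {s3, s4}.
A 5-state machine:
        x   y  
>  s0   s1  s0 
   s1   s2  s1 
   s2   s3  s2 
 * s3   s4  s3 
 * s4   s4  s4 
(> = start, * = accepting)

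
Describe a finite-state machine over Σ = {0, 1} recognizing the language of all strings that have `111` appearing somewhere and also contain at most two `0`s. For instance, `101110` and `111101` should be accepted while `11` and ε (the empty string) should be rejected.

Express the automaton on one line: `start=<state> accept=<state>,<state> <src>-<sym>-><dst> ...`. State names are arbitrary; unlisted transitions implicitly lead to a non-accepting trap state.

start=S0 accept=S9,S12,S14 S0-0->S1 S0-1->S2 S1-0->S3 S1-1->S4 S2-0->S1 S2-1->S5 S3-0->S6 S3-1->S7 S4-0->S3 S4-1->S8 S5-0->S1 S5-1->S9 S6-0->S6 S6-1->S10 S7-0->S6 S7-1->S11 S8-0->S3 S8-1->S12 S9-0->S12 S9-1->S9 S10-0->S6 S10-1->S13 S11-0->S6 S11-1->S14 S12-0->S14 S12-1->S12 S13-0->S6 S13-1->S15 S14-0->S15 S14-1->S14 S15-0->S15 S15-1->S15

Build one automaton per condition and run them in lockstep. The first has 4 states tracking whether and how much of `111` has been seen; the second has 4 states tracking the count of `0`s, saturating at 3. A product state is a pair (one from each), accepting exactly when both do.
A 16-state machine:
          0    1  
>  S0     S1   S2 
   S1     S3   S4 
   S2     S1   S5 
   S3     S6   S7 
   S4     S3   S8 
   S5     S1   S9 
   S6     S6  S10 
   S7     S6  S11 
   S8     S3  S12 
 * S9    S12   S9 
   S10    S6  S13 
   S11    S6  S14 
 * S12   S14  S12 
   S13    S6  S15 
 * S14   S15  S14 
   S15   S15  S15 
(> = start, * = accepting)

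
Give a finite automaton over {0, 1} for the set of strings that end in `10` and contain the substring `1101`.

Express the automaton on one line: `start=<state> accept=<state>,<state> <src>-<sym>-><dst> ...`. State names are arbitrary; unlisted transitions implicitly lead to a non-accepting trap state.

start=S0 accept=S5 S0-0->S0 S0-1->S1 S1-0->S0 S1-1->S2 S2-0->S3 S2-1->S2 S3-0->S0 S3-1->S4 S4-0->S5 S4-1->S4 S5-0->S6 S5-1->S4 S6-0->S6 S6-1->S4

Run two small machines in parallel and take their product. One (3 states) tracks how much of the suffix `10` has currently been matched; the other (5 states) tracks whether and how much of `1101` has been seen. Each combined state is a pair, one component from each; accept when both components accept. Equivalent product states are then merged.
        0   1  
>  S0   S0  S1 
   S1   S0  S2 
   S2   S3  S2 
   S3   S0  S4 
   S4   S5  S4 
 * S5   S6  S4 
   S6   S6  S4 
(> = start, * = accepting)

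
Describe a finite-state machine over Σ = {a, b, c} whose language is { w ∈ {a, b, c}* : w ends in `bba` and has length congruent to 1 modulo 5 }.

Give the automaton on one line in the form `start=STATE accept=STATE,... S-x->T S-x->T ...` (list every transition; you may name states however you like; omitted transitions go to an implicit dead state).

Build one automaton per condition and run them in lockstep. One (4 states) tracks how much of the suffix `bba` has currently been matched; the other (5 states) tracks the input length modulo 5. Each combined state is a pair, one component from each; accept when both components accept. After merging equivalent states the machine shrinks.
        a   b   c  
>  s0   s1  s1  s1 
   s1   s2  s2  s2 
   s2   s3  s3  s3 
   s3   s4  s5  s4 
   s4   s0  s0  s0 
   s5   s0  s6  s0 
   s6   s7  s1  s1 
 * s7   s2  s2  s2 
(> = start, * = accepting)

start=s0 accept=s7 s0-a->s1 s0-b->s1 s0-c->s1 s1-a->s2 s1-b->s2 s1-c->s2 s2-a->s3 s2-b->s3 s2-c->s3 s3-a->s4 s3-b->s5 s3-c->s4 s4-a->s0 s4-b->s0 s4-c->s0 s5-a->s0 s5-b->s6 s5-c->s0 s6-a->s7 s6-b->s1 s6-c->s1 s7-a->s2 s7-b->s2 s7-c->s2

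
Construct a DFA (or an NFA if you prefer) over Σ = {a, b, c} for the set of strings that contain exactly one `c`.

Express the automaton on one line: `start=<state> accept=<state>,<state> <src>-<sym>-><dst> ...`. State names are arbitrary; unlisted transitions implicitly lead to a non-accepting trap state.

Count `c`s, saturating at 2: state s0 means no `c` yet, s1 means one `c` seen, s2 means more than one. Each `c` increments (capped at s2); other symbols loop. Accept from {s1}.
3 states suffice.
        a   b   c  
>  s0   s0  s0  s1 
 * s1   s1  s1  s2 
   s2   s2  s2  s2 
(> = start, * = accepting)

start=s0 accept=s1 s0-a->s0 s0-b->s0 s0-c->s1 s1-a->s1 s1-b->s1 s1-c->s2 s2-a->s2 s2-b->s2 s2-c->s2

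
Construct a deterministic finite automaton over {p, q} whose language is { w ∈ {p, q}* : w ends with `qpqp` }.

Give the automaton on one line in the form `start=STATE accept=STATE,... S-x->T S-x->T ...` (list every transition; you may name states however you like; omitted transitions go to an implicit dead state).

Remember how much of `qpqp` the current input suffix matches. State S0 means no match yet; S1 means the last symbol is `q`; S2 means the last 2 symbols are `qp`; S3 means the last 3 symbols are `qpq`; S4 means the last 4 symbols are `qpqp`. Only S4 accepts. On a mismatch, fall back to the longest proper suffix that is still a prefix of `qpqp`.
With 5 states:
        p   q  
>  S0   S0  S1 
   S1   S2  S1 
   S2   S0  S3 
   S3   S4  S1 
 * S4   S0  S3 
(> = start, * = accepting)

start=S0 accept=S4 S0-p->S0 S0-q->S1 S1-p->S2 S1-q->S1 S2-p->S0 S2-q->S3 S3-p->S4 S3-q->S1 S4-p->S0 S4-q->S3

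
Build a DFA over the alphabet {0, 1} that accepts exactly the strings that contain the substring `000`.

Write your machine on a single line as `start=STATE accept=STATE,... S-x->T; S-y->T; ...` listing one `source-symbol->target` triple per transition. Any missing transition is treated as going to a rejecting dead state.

States A..C record the length of the longest prefix of `000` that matches the current input suffix. Reaching D means `000` has been seen, and we stay there forever. Accept from D.
With 4 states:
       0  1 
>  A   B  A 
   B   C  A 
   C   D  A 
 * D   D  D 
(> = start, * = accepting)

start=A; accept=D; A-0->B; A-1->A; B-0->C; B-1->A; C-0->D; C-1->A; D-0->D; D-1->D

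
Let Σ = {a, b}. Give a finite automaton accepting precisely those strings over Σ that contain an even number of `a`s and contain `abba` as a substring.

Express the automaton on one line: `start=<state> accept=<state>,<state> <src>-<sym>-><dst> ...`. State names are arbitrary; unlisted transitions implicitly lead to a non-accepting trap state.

start=S0 accept=S7 S0-a->S1 S0-b->S0 S1-a->S2 S1-b->S3 S2-a->S1 S2-b->S4 S3-a->S2 S3-b->S5 S4-a->S1 S4-b->S6 S5-a->S7 S5-b->S8 S6-a->S9 S6-b->S0 S7-a->S9 S7-b->S7 S8-a->S2 S8-b->S8 S9-a->S7 S9-b->S9

Handle the two conditions separately and then intersect. One (2 states) tracks the count of `a`s modulo 2; the other (5 states) tracks whether and how much of `abba` has been seen. Each combined state is a pair, one component from each; accept when both components accept.
10 states suffice.
        a   b  
>  S0   S1  S0 
   S1   S2  S3 
   S2   S1  S4 
   S3   S2  S5 
   S4   S1  S6 
   S5   S7  S8 
   S6   S9  S0 
 * S7   S9  S7 
   S8   S2  S8 
   S9   S7  S9 
(> = start, * = accepting)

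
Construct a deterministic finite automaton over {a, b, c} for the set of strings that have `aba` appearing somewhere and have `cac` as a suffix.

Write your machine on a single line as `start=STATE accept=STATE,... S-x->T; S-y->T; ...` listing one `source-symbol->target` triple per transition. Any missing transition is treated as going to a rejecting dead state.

Handle the two conditions separately and then intersect. The first has 4 states tracking whether and how much of `aba` has been seen; the second has 4 states tracking how much of the suffix `cac` has currently been matched. A product state is a pair (one from each), accepting exactly when both do. Minimizing collapses redundant product states.
A 7-state machine:
        a   b   c  
>  q0   q1  q0  q0 
   q1   q1  q2  q0 
   q2   q3  q0  q0 
   q3   q3  q3  q4 
   q4   q5  q3  q4 
   q5   q3  q3  q6 
 * q6   q5  q3  q4 
(> = start, * = accepting)

start=q0; accept=q6; q0-a->q1; q0-b->q0; q0-c->q0; q1-a->q1; q1-b->q2; q1-c->q0; q2-a->q3; q2-b->q0; q2-c->q0; q3-a->q3; q3-b->q3; q3-c->q4; q4-a->q5; q4-b->q3; q4-c->q4; q5-a->q3; q5-b->q3; q5-c->q6; q6-a->q5; q6-b->q3; q6-c->q4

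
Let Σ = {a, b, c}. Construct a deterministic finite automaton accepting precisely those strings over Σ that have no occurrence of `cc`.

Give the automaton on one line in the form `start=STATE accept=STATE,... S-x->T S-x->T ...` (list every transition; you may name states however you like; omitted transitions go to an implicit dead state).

start=q0 accept=q0,q1 q0-a->q0 q0-b->q0 q0-c->q1 q1-a->q0 q1-b->q0 q1-c->q2 q2-a->q2 q2-b->q2 q2-c->q2

Track partial matches of the forbidden pattern `cc`. State q2 is a dead state reached once `cc` has occurred; every other state accepts. q0 means no part of `cc` is currently matched.
A 3-state machine:
        a   b   c  
>* q0   q0  q0  q1 
 * q1   q0  q0  q2 
   q2   q2  q2  q2 
(> = start, * = accepting)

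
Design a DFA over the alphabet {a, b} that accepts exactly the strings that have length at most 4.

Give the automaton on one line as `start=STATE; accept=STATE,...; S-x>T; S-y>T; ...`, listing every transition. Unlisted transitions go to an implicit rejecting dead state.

start=q0; accept=q0,q1,q2,q3,q4; q0-a>q1; q0-b>q1; q1-a>q2; q1-b>q2; q2-a>q3; q2-b>q3; q3-a>q4; q3-b>q4; q4-a>q5; q4-b>q5; q5-a>q5; q5-b>q5

Count input length up to 5: every symbol moves from q0 toward q5, which means 'more than 4' and absorbs. Accept from {q0, q1, q2, q3, q4}.
With 6 states:
        a   b  
>* q0   q1  q1 
 * q1   q2  q2 
 * q2   q3  q3 
 * q3   q4  q4 
 * q4   q5  q5 
   q5   q5  q5 
(> = start, * = accepting)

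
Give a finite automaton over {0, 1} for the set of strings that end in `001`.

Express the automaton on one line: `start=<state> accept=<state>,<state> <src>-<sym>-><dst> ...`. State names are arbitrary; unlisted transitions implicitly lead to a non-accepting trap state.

start=s0 accept=s3 s0-0->s1 s0-1->s0 s1-0->s2 s1-1->s0 s2-0->s2 s2-1->s3 s3-0->s1 s3-1->s0

Let each state record the length of the longest suffix of the input read so far that is also a prefix of `001`. s1 means the last symbol is `0`; s2 means the last 2 symbols are `00`; s3 means the last 3 symbols are `001`. Accept only at s3, where the string currently ends in `001`.
4 states suffice.
        0   1  
>  s0   s1  s0 
   s1   s2  s0 
   s2   s2  s3 
 * s3   s1  s0 
(> = start, * = accepting)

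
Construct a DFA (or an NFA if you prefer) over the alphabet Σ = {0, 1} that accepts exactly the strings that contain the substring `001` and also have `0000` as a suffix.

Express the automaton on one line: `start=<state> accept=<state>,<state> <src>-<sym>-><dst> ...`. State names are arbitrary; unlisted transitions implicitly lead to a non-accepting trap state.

Handle the two conditions separately and then intersect. One (4 states) tracks whether and how much of `001` has been seen; the other (5 states) tracks how much of the suffix `0000` has currently been matched. Each combined state is a pair, one component from each; accept when both components accept. Equivalent product states are then merged.
        0   1  
>  S0   S1  S0 
   S1   S2  S0 
   S2   S2  S3 
   S3   S4  S3 
   S4   S5  S3 
   S5   S6  S3 
   S6   S7  S3 
 * S7   S7  S3 
(> = start, * = accepting)

start=S0 accept=S7 S0-0->S1 S0-1->S0 S1-0->S2 S1-1->S0 S2-0->S2 S2-1->S3 S3-0->S4 S3-1->S3 S4-0->S5 S4-1->S3 S5-0->S6 S5-1->S3 S6-0->S7 S6-1->S3 S7-0->S7 S7-1->S3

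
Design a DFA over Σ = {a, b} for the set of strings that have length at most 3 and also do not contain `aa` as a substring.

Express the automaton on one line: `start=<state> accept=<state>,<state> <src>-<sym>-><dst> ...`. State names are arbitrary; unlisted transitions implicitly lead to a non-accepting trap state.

start=s0 accept=s0,s1,s2,s4,s5,s6 s0-a->s1 s0-b->s2 s1-a->s3 s1-b->s4 s2-a->s5 s2-b->s4 s3-a->s3 s3-b->s3 s4-a->s6 s4-b->s6 s5-a->s3 s5-b->s6 s6-a->s3 s6-b->s3

Run two small machines in parallel and take their product. The first has 5 states tracking the input length, saturating at 4; the second has 3 states tracking partial matches of the forbidden pattern `aa`. A product state is a pair (one from each), accepting exactly when both do. Equivalent product states are then merged.
7 states suffice.
        a   b  
>* s0   s1  s2 
 * s1   s3  s4 
 * s2   s5  s4 
   s3   s3  s3 
 * s4   s6  s6 
 * s5   s3  s6 
 * s6   s3  s3 
(> = start, * = accepting)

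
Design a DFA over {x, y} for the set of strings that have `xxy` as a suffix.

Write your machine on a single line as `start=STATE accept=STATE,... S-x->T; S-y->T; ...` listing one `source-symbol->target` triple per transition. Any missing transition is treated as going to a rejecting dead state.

start=q0; accept=q3; q0-x->q1; q0-y->q0; q1-x->q2; q1-y->q0; q2-x->q2; q2-y->q3; q3-x->q1; q3-y->q0

Remember how much of `xxy` the current input suffix matches. State q0 means no match yet; q1 means the last symbol is `x`; q2 means the last 2 symbols are `xx`; q3 means the last 3 symbols are `xxy`. Only q3 accepts. On a mismatch, fall back to the longest proper suffix that is still a prefix of `xxy`.
A 4-state machine:
        x   y  
>  q0   q1  q0 
   q1   q2  q0 
   q2   q2  q3 
 * q3   q1  q0 
(> = start, * = accepting)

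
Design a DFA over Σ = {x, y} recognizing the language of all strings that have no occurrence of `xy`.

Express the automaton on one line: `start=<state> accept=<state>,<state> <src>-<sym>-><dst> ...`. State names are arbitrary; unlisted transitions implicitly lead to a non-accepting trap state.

Track partial matches of the forbidden pattern `xy`. State C is a dead state reached once `xy` has occurred; every other state accepts. A means no part of `xy` is currently matched.
A 3-state machine:
       x  y 
>* A   B  A 
 * B   B  C 
   C   C  C 
(> = start, * = accepting)

start=A accept=A,B A-x->B A-y->A B-x->B B-y->C C-x->C C-y->C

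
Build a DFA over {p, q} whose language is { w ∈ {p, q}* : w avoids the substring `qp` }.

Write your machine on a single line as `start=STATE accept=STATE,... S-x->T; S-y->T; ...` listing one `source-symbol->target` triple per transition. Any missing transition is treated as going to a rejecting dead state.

start=S0; accept=S0,S1; S0-p->S0; S0-q->S1; S1-p->S2; S1-q->S1; S2-p->S2; S2-q->S2

Track partial matches of the forbidden pattern `qp`. State S2 is a dead state reached once `qp` has occurred; every other state accepts. S0 means no part of `qp` is currently matched.
        p   q  
>* S0   S0  S1 
 * S1   S2  S1 
   S2   S2  S2 
(> = start, * = accepting)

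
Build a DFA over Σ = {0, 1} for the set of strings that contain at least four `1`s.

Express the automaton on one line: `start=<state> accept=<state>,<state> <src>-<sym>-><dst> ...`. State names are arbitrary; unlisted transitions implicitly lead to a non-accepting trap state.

Count `1`s, saturating at 5: states s0 through s4 mean 0 through 4 `1`s seen; s5 means more than 4. Each `1` increments (capped at s5); other symbols loop. Accept from {s4, s5}.
With 6 states:
        0   1  
>  s0   s0  s1 
   s1   s1  s2 
   s2   s2  s3 
   s3   s3  s4 
 * s4   s4  s5 
 * s5   s5  s5 
(> = start, * = accepting)

start=s0 accept=s4,s5 s0-0->s0 s0-1->s1 s1-0->s1 s1-1->s2 s2-0->s2 s2-1->s3 s3-0->s3 s3-1->s4 s4-0->s4 s4-1->s5 s5-0->s5 s5-1->s5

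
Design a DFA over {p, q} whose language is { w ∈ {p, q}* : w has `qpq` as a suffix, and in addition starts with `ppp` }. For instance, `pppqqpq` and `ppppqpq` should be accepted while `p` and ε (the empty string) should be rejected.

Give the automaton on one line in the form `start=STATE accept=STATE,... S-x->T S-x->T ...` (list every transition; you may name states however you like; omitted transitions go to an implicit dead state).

Handle the two conditions separately and then intersect. The first has 4 states tracking how much of the suffix `qpq` has currently been matched; the second has 5 states tracking whether the input so far still matches the prefix `ppp`. A product state is a pair (one from each), accepting exactly when both do. After merging equivalent states the machine shrinks.
With 8 states:
       p  q 
>  A   B  C 
   B   D  C 
   C   C  C 
   D   E  C 
   E   E  F 
   F   G  F 
   G   E  H 
 * H   G  F 
(> = start, * = accepting)

start=A accept=H A-p->B A-q->C B-p->D B-q->C C-p->C C-q->C D-p->E D-q->C E-p->E E-q->F F-p->G F-q->F G-p->E G-q->H H-p->G H-q->F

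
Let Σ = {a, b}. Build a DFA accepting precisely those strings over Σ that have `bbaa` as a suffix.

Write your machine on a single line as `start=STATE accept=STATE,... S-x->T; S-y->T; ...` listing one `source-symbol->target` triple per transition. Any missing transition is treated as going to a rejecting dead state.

Let each state record the length of the longest suffix of the input read so far that is also a prefix of `bbaa`. q1 means the last symbol is `b`; q2 means the last 2 symbols are `bb`; q3 means the last 3 symbols are `bba`; q4 means the last 4 symbols are `bbaa`. Accept only at q4, where the string currently ends in `bbaa`.
With 5 states:
        a   b  
>  q0   q0  q1 
   q1   q0  q2 
   q2   q3  q2 
   q3   q4  q1 
 * q4   q0  q1 
(> = start, * = accepting)

start=q0; accept=q4; q0-a->q0; q0-b->q1; q1-a->q0; q1-b->q2; q2-a->q3; q2-b->q2; q3-a->q4; q3-b->q1; q4-a->q0; q4-b->q1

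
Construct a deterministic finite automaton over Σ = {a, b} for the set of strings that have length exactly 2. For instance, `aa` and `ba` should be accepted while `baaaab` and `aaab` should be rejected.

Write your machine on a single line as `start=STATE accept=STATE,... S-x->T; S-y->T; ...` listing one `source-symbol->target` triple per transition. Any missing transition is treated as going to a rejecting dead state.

start=S0; accept=S2; S0-a->S1; S0-b->S1; S1-a->S2; S1-b->S2; S2-a->S3; S2-b->S3; S3-a->S3; S3-b->S3

We only need to distinguish lengths 0, 1, …, 2, and '>2'. Chain S0 → S1 → S2 → S3 on every symbol, with S3 looping. Accepting states: {S2}.
        a   b  
>  S0   S1  S1 
   S1   S2  S2 
 * S2   S3  S3 
   S3   S3  S3 
(> = start, * = accepting)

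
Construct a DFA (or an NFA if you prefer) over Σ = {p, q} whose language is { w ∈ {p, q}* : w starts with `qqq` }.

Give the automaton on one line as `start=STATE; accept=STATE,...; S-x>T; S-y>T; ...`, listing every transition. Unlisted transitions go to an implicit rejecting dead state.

Walk along `qqq` while the input agrees: from S0 take `q` to S1, and so on. Any deviation drops to the rejecting sink S4. Once S3 is reached the prefix is confirmed and every continuation is accepted.
        p   q  
>  S0   S4  S1 
   S1   S4  S2 
   S2   S4  S3 
 * S3   S3  S3 
   S4   S4  S4 
(> = start, * = accepting)

start=S0; accept=S3; S0-p>S4; S0-q>S1; S1-p>S4; S1-q>S2; S2-p>S4; S2-q>S3; S3-p>S3; S3-q>S3; S4-p>S4; S4-q>S4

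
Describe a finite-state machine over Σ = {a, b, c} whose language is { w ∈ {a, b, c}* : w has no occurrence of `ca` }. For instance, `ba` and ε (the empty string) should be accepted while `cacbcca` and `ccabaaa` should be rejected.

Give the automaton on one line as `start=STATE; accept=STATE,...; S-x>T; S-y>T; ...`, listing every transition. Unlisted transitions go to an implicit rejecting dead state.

start=q0; accept=q0,q1; q0-a>q0; q0-b>q0; q0-c>q1; q1-a>q2; q1-b>q0; q1-c>q1; q2-a>q2; q2-b>q2; q2-c>q2

Track partial matches of the forbidden pattern `ca`. State q2 is a dead state reached once `ca` has occurred; every other state accepts. q0 means no part of `ca` is currently matched.
A 3-state machine:
        a   b   c  
>* q0   q0  q0  q1 
 * q1   q2  q0  q1 
   q2   q2  q2  q2 
(> = start, * = accepting)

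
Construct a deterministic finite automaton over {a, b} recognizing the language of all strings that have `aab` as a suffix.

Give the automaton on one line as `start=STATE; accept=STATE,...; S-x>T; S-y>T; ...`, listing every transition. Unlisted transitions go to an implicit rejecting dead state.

start=q0; accept=q3; q0-a>q1; q0-b>q0; q1-a>q2; q1-b>q0; q2-a>q2; q2-b>q3; q3-a>q1; q3-b>q0

Let each state record the length of the longest suffix of the input read so far that is also a prefix of `aab`. q1 means the last symbol is `a`; q2 means the last 2 symbols are `aa`; q3 means the last 3 symbols are `aab`. Accept only at q3, where the string currently ends in `aab`.
        a   b  
>  q0   q1  q0 
   q1   q2  q0 
   q2   q2  q3 
 * q3   q1  q0 
(> = start, * = accepting)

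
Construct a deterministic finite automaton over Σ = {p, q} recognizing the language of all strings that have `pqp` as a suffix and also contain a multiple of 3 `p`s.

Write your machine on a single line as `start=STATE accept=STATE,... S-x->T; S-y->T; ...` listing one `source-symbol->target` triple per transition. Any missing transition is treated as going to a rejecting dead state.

Handle the two conditions separately and then intersect. One (4 states) tracks how much of the suffix `pqp` has currently been matched; the other (3 states) tracks the count of `p`s modulo 3. Each combined state is a pair, one component from each; accept when both components accept. Minimizing collapses redundant product states.
       p  q 
>  A   B  A 
   B   C  B 
   C   A  D 
   D   E  F 
 * E   B  A 
   F   A  F 
(> = start, * = accepting)

start=A; accept=E; A-p->B; A-q->A; B-p->C; B-q->B; C-p->A; C-q->D; D-p->E; D-q->F; E-p->B; E-q->A; F-p->A; F-q->F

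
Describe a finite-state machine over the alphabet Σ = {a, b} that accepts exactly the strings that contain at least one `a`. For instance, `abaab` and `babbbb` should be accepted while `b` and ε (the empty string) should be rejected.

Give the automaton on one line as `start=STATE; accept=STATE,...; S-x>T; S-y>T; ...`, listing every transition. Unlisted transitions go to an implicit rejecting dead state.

Only the number of `a`s matters, and only up to 2. Make a chain q0 → q1 → q2 advanced by each `a` (with q2 absorbing); every other symbol self-loops. The accepting set is {q1, q2}.
A 3-state machine:
        a   b  
>  q0   q1  q0 
 * q1   q2  q1 
 * q2   q2  q2 
(> = start, * = accepting)

start=q0; accept=q1,q2; q0-a>q1; q0-b>q0; q1-a>q2; q1-b>q1; q2-a>q2; q2-b>q2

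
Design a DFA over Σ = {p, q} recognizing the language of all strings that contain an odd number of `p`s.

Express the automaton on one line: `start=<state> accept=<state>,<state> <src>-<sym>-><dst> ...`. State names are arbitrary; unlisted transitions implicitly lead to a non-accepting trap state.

start=S0 accept=S1 S0-p->S1 S0-q->S0 S1-p->S0 S1-q->S1

The only thing that matters is how many `p`s have appeared, reduced mod 2. Use one state per residue: S0 for 0, …, S1 for 1. Reading `p` moves to the next residue; anything else stays put. S1 is accepting.
        p   q  
>  S0   S1  S0 
 * S1   S0  S1 
(> = start, * = accepting)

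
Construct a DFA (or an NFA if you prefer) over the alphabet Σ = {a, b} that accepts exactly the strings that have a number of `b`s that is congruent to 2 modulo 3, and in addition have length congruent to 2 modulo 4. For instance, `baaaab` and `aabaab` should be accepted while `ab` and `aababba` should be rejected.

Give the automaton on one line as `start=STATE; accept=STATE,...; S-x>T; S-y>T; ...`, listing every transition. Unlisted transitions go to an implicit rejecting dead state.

Handle the two conditions separately and then intersect. One (3 states) tracks the count of `b`s modulo 3; the other (4 states) tracks the input length modulo 4. Each combined state is a pair, one component from each; accept when both components accept.
12 states suffice.
          a    b  
>  q0     q1   q2 
   q1     q3   q4 
   q2     q4   q5 
   q3     q6   q7 
   q4     q7   q8 
 * q5     q8   q6 
   q6     q0   q9 
   q7     q9  q10 
   q8    q10   q0 
   q9     q2  q11 
   q10   q11   q1 
   q11    q5   q3 
(> = start, * = accepting)

start=q0; accept=q5; q0-a>q1; q0-b>q2; q1-a>q3; q1-b>q4; q2-a>q4; q2-b>q5; q3-a>q6; q3-b>q7; q4-a>q7; q4-b>q8; q5-a>q8; q5-b>q6; q6-a>q0; q6-b>q9; q7-a>q9; q7-b>q10; q8-a>q10; q8-b>q0; q9-a>q2; q9-b>q11; q10-a>q11; q10-b>q1; q11-a>q5; q11-b>q3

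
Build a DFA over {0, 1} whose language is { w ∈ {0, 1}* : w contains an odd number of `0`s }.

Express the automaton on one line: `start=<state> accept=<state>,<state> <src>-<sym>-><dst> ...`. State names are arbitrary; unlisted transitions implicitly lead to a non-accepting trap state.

The only thing that matters is how many `0`s have appeared, reduced mod 2. Use one state per residue: q0 for 0, …, q1 for 1. Reading `0` moves to the next residue; anything else stays put. q1 is accepting.
2 states suffice.
        0   1  
>  q0   q1  q0 
 * q1   q0  q1 
(> = start, * = accepting)

start=q0 accept=q1 q0-0->q1 q0-1->q0 q1-0->q0 q1-1->q1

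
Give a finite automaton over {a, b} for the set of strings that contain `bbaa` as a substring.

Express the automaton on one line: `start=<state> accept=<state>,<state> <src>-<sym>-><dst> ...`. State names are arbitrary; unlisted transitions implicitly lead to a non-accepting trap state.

start=S0 accept=S4 S0-a->S0 S0-b->S1 S1-a->S0 S1-b->S2 S2-a->S3 S2-b->S2 S3-a->S4 S3-b->S1 S4-a->S4 S4-b->S4

States S0..S3 record the length of the longest prefix of `bbaa` that matches the current input suffix. Reaching S4 means `bbaa` has been seen, and we stay there forever. Accept from S4.
A 5-state machine:
        a   b  
>  S0   S0  S1 
   S1   S0  S2 
   S2   S3  S2 
   S3   S4  S1 
 * S4   S4  S4 
(> = start, * = accepting)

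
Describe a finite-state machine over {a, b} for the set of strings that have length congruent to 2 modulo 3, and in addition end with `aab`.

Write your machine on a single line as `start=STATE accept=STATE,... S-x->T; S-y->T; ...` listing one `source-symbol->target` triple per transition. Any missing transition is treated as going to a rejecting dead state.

Build one automaton per condition and run them in lockstep. The first has 3 states tracking the input length modulo 3; the second has 4 states tracking how much of the suffix `aab` has currently been matched. A product state is a pair (one from each), accepting exactly when both do. Minimizing collapses redundant product states.
6 states suffice.
        a   b  
>  q0   q1  q1 
   q1   q2  q2 
   q2   q3  q0 
   q3   q4  q1 
   q4   q2  q5 
 * q5   q3  q0 
(> = start, * = accepting)

start=q0; accept=q5; q0-a->q1; q0-b->q1; q1-a->q2; q1-b->q2; q2-a->q3; q2-b->q0; q3-a->q4; q3-b->q1; q4-a->q2; q4-b->q5; q5-a->q3; q5-b->q0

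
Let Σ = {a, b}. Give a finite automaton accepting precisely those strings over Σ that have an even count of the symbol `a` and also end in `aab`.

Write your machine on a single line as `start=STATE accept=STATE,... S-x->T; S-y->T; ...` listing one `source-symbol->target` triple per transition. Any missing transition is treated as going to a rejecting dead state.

Handle the two conditions separately and then intersect. One (2 states) tracks the count of `a`s modulo 2; the other (4 states) tracks how much of the suffix `aab` has currently been matched. Each combined state is a pair, one component from each; accept when both components accept. Minimizing collapses redundant product states.
With 5 states:
        a   b  
>  s0   s1  s0 
   s1   s2  s3 
   s2   s1  s4 
   s3   s0  s3 
 * s4   s1  s0 
(> = start, * = accepting)

start=s0; accept=s4; s0-a->s1; s0-b->s0; s1-a->s2; s1-b->s3; s2-a->s1; s2-b->s4; s3-a->s0; s3-b->s3; s4-a->s1; s4-b->s0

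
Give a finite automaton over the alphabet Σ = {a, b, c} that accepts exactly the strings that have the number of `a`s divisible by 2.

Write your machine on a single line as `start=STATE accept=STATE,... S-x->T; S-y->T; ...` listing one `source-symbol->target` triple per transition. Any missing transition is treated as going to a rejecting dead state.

The only thing that matters is how many `a`s have appeared, reduced mod 2. Use one state per residue: q0 for 0, …, q1 for 1. Reading `a` moves to the next residue; anything else stays put. q0 is accepting.
        a   b   c  
>* q0   q1  q0  q0 
   q1   q0  q1  q1 
(> = start, * = accepting)

start=q0; accept=q0; q0-a->q1; q0-b->q0; q0-c->q0; q1-a->q0; q1-b->q1; q1-c->q1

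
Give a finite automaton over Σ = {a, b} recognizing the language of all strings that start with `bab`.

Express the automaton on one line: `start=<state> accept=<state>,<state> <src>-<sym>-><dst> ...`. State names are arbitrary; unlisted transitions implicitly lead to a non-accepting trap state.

start=S0 accept=S3 S0-a->S4 S0-b->S1 S1-a->S2 S1-b->S4 S2-a->S4 S2-b->S3 S3-a->S3 S3-b->S3 S4-a->S4 S4-b->S4

Check the first 3 symbols one by one: S0 through S2 record how many have matched `bab` so far; any wrong symbol goes to the dead state S4. After all 3 match we enter the accepting sink S3.
5 states suffice.
        a   b  
>  S0   S4  S1 
   S1   S2  S4 
   S2   S4  S3 
 * S3   S3  S3 
   S4   S4  S4 
(> = start, * = accepting)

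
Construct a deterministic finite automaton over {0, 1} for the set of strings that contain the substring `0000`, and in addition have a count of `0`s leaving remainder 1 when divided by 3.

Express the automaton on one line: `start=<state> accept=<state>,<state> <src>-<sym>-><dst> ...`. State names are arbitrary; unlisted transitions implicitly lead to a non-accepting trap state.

Handle the two conditions separately and then intersect. The first has 5 states tracking whether and how much of `0000` has been seen; the second has 3 states tracking the count of `0`s modulo 3. A product state is a pair (one from each), accepting exactly when both do.
       0  1 
>  A   B  A 
   B   C  D 
   C   E  F 
   D   G  D 
   E   H  A 
   F   I  F 
   G   J  F 
 * H   K  H 
   I   L  A 
   J   M  A 
   K   N  K 
   L   O  D 
   M   K  D 
   N   H  N 
   O   N  F 
(> = start, * = accepting)

start=A accept=H A-0->B A-1->A B-0->C B-1->D C-0->E C-1->F D-0->G D-1->D E-0->H E-1->A F-0->I F-1->F G-0->J G-1->F H-0->K H-1->H I-0->L I-1->A J-0->M J-1->A K-0->N K-1->K L-0->O L-1->D M-0->K M-1->D N-0->H N-1->N O-0->N O-1->F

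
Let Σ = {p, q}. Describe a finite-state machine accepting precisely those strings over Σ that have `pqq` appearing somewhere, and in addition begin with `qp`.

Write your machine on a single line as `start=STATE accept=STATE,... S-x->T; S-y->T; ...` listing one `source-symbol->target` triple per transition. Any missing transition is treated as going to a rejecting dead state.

start=A; accept=F; A-p->B; A-q->C; B-p->B; B-q->B; C-p->D; C-q->B; D-p->D; D-q->E; E-p->D; E-q->F; F-p->F; F-q->F

Run two small machines in parallel and take their product. The first has 4 states tracking whether and how much of `pqq` has been seen; the second has 4 states tracking whether the input so far still matches the prefix `qp`. A product state is a pair (one from each), accepting exactly when both do. Equivalent product states are then merged.
With 6 states:
       p  q 
>  A   B  C 
   B   B  B 
   C   D  B 
   D   D  E 
   E   D  F 
 * F   F  F 
(> = start, * = accepting)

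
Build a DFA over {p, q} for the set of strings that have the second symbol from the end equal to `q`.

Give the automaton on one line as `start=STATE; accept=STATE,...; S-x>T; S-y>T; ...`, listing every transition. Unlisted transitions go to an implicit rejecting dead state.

A DFA must remember the last 2 symbols (since which symbol is second-to-last isn't known until the input ends). Use one state per possible window of the last ≤2 symbols; accept from those whose window starts with `q`.
7 states suffice.
        p   q  
>  s0   s1  s2 
   s1   s3  s4 
   s2   s5  s6 
   s3   s3  s4 
   s4   s5  s6 
 * s5   s3  s4 
 * s6   s5  s6 
(> = start, * = accepting)

start=s0; accept=s5,s6; s0-p>s1; s0-q>s2; s1-p>s3; s1-q>s4; s2-p>s5; s2-q>s6; s3-p>s3; s3-q>s4; s4-p>s5; s4-q>s6; s5-p>s3; s5-q>s4; s6-p>s5; s6-q>s6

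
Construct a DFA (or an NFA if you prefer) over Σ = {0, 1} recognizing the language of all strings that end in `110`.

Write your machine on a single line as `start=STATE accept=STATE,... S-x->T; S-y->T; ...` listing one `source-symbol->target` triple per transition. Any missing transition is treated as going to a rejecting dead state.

Let each state record the length of the longest suffix of the input read so far that is also a prefix of `110`. s1 means the last symbol is `1`; s2 means the last 2 symbols are `11`; s3 means the last 3 symbols are `110`. Accept only at s3, where the string currently ends in `110`.
With 4 states:
        0   1  
>  s0   s0  s1 
   s1   s0  s2 
   s2   s3  s2 
 * s3   s0  s1 
(> = start, * = accepting)

start=s0; accept=s3; s0-0->s0; s0-1->s1; s1-0->s0; s1-1->s2; s2-0->s3; s2-1->s2; s3-0->s0; s3-1->s1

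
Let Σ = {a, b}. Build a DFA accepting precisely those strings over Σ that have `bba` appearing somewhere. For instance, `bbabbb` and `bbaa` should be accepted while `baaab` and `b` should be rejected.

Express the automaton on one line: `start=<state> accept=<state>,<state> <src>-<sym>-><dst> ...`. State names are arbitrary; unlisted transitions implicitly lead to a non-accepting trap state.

start=q0 accept=q3 q0-a->q0 q0-b->q1 q1-a->q0 q1-b->q2 q2-a->q3 q2-b->q2 q3-a->q3 q3-b->q3

States q0..q2 record the length of the longest prefix of `bba` that matches the current input suffix. Reaching q3 means `bba` has been seen, and we stay there forever. Accept from q3.
        a   b  
>  q0   q0  q1 
   q1   q0  q2 
   q2   q3  q2 
 * q3   q3  q3 
(> = start, * = accepting)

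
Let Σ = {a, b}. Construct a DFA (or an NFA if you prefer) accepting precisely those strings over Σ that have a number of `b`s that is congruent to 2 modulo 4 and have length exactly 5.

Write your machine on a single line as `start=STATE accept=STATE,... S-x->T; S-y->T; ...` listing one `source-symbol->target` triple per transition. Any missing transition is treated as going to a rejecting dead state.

Run two small machines in parallel and take their product. One (4 states) tracks the count of `b`s modulo 4; the other (7 states) tracks the input length, saturating at 6. Each combined state is a pair, one component from each; accept when both components accept. Equivalent product states are then merged.
A 13-state machine:
          a    b  
>  s0     s1   s2 
   s1     s3   s4 
   s2     s4   s5 
   s3     s6   s7 
   s4     s7   s8 
   s5     s8   s9 
   s6     s9  s10 
   s7    s10  s11 
   s8    s11   s9 
   s9     s9   s9 
   s10    s9  s12 
   s11   s12   s9 
 * s12    s9   s9 
(> = start, * = accepting)

start=s0; accept=s12; s0-a->s1; s0-b->s2; s1-a->s3; s1-b->s4; s2-a->s4; s2-b->s5; s3-a->s6; s3-b->s7; s4-a->s7; s4-b->s8; s5-a->s8; s5-b->s9; s6-a->s9; s6-b->s10; s7-a->s10; s7-b->s11; s8-a->s11; s8-b->s9; s9-a->s9; s9-b->s9; s10-a->s9; s10-b->s12; s11-a->s12; s11-b->s9; s12-a->s9; s12-b->s9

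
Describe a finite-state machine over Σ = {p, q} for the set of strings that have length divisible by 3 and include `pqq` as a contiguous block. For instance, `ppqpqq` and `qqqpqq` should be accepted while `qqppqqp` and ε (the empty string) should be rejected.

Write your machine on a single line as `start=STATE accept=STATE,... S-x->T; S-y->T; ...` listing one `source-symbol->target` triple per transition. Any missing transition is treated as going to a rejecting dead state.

start=S0; accept=S8; S0-p->S1; S0-q->S2; S1-p->S3; S1-q->S4; S2-p->S3; S2-q->S5; S3-p->S6; S3-q->S7; S4-p->S6; S4-q->S8; S5-p->S6; S5-q->S0; S6-p->S1; S6-q->S9; S7-p->S1; S7-q->S10; S8-p->S10; S8-q->S10; S9-p->S3; S9-q->S11; S10-p->S11; S10-q->S11; S11-p->S8; S11-q->S8

Build one automaton per condition and run them in lockstep. The first has 3 states tracking the input length modulo 3; the second has 4 states tracking whether and how much of `pqq` has been seen. A product state is a pair (one from each), accepting exactly when both do.
          p    q  
>  S0     S1   S2 
   S1     S3   S4 
   S2     S3   S5 
   S3     S6   S7 
   S4     S6   S8 
   S5     S6   S0 
   S6     S1   S9 
   S7     S1  S10 
 * S8    S10  S10 
   S9     S3  S11 
   S10   S11  S11 
   S11    S8   S8 
(> = start, * = accepting)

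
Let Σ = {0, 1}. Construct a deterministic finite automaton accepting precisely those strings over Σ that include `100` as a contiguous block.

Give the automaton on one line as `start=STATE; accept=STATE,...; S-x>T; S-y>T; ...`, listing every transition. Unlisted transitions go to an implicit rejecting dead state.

States q0..q2 record the length of the longest prefix of `100` that matches the current input suffix. Reaching q3 means `100` has been seen, and we stay there forever. Accept from q3.
        0   1  
>  q0   q0  q1 
   q1   q2  q1 
   q2   q3  q1 
 * q3   q3  q3 
(> = start, * = accepting)

start=q0; accept=q3; q0-0>q0; q0-1>q1; q1-0>q2; q1-1>q1; q2-0>q3; q2-1>q1; q3-0>q3; q3-1>q3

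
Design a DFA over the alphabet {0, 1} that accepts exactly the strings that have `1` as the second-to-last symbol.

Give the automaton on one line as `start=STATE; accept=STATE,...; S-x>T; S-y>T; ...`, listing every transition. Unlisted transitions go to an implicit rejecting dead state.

Because acceptance depends on a position counted from the end, the machine has to buffer the most recent 2 symbols. Make each state the string of the last up-to-2 symbols read; on input `x` shift the window left and append `x`. Accept when the buffered window has length 2 and begins with `1`.
        0   1  
>  q0   q1  q2 
   q1   q3  q4 
   q2   q5  q6 
   q3   q3  q4 
   q4   q5  q6 
 * q5   q3  q4 
 * q6   q5  q6 
(> = start, * = accepting)

start=q0; accept=q5,q6; q0-0>q1; q0-1>q2; q1-0>q3; q1-1>q4; q2-0>q5; q2-1>q6; q3-0>q3; q3-1>q4; q4-0>q5; q4-1>q6; q5-0>q3; q5-1>q4; q6-0>q5; q6-1>q6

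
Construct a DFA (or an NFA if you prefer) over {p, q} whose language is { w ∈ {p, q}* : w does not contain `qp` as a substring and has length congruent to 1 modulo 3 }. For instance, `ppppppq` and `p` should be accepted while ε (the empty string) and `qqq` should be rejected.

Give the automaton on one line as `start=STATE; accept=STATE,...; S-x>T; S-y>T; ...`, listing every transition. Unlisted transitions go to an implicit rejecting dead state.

Run two small machines in parallel and take their product. One (3 states) tracks partial matches of the forbidden pattern `qp`; the other (3 states) tracks the input length modulo 3. Each combined state is a pair, one component from each; accept when both components accept. Minimizing collapses redundant product states.
With 7 states:
        p   q  
>  s0   s1  s2 
 * s1   s3  s4 
 * s2   s5  s4 
   s3   s0  s6 
   s4   s5  s6 
   s5   s5  s5 
   s6   s5  s2 
(> = start, * = accepting)

start=s0; accept=s1,s2; s0-p>s1; s0-q>s2; s1-p>s3; s1-q>s4; s2-p>s5; s2-q>s4; s3-p>s0; s3-q>s6; s4-p>s5; s4-q>s6; s5-p>s5; s5-q>s5; s6-p>s5; s6-q>s2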